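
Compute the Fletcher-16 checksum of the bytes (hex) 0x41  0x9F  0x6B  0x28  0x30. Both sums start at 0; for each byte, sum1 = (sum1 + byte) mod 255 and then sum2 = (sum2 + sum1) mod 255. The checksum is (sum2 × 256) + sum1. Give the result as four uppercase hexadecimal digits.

87A4

Running sums (mod 255):
  after byte 0 (0x41): sum1=65, sum2=65
  after byte 1 (0x9F): sum1=224, sum2=34
  after byte 2 (0x6B): sum1=76, sum2=110
  after byte 3 (0x28): sum1=116, sum2=226
  after byte 4 (0x30): sum1=164, sum2=135
Checksum = sum2·256 + sum1 = 135·256 + 164 = 34724 = 0x87A4.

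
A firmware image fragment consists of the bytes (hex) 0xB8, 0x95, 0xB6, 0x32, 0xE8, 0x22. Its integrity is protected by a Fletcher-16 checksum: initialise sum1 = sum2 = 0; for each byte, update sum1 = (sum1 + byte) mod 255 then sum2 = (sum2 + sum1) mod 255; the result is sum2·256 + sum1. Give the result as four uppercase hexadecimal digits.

Running sums (mod 255):
  after byte 0 (0xB8): sum1=184, sum2=184
  after byte 1 (0x95): sum1=78, sum2=7
  after byte 2 (0xB6): sum1=5, sum2=12
  after byte 3 (0x32): sum1=55, sum2=67
  after byte 4 (0xE8): sum1=32, sum2=99
  after byte 5 (0x22): sum1=66, sum2=165
Checksum = sum2·256 + sum1 = 165·256 + 66 = 42306 = 0xA542.

A542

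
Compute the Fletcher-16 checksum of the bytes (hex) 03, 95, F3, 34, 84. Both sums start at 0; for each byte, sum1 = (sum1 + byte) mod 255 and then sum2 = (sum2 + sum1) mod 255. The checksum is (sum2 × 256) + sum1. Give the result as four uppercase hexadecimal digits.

2E45

Running sums (mod 255):
  after byte 0 (03): sum1=3, sum2=3
  after byte 1 (95): sum1=152, sum2=155
  after byte 2 (F3): sum1=140, sum2=40
  after byte 3 (34): sum1=192, sum2=232
  after byte 4 (84): sum1=69, sum2=46
Checksum = sum2·256 + sum1 = 46·256 + 69 = 11845 = 0x2E45.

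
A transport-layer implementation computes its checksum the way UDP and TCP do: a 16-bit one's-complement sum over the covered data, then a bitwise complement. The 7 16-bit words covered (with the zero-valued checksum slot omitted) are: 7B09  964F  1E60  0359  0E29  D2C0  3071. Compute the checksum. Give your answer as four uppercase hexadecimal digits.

One's-complement addition (fold any carry out of bit 15 back into bit 0):
  0x7B09 + 0x964F = 0x11158 → wrap carry → 0x1159
  0x1159 + 0x1E60 = 0x02FB9
  0x2FB9 + 0x0359 = 0x03312
  0x3312 + 0x0E29 = 0x0413B
  0x413B + 0xD2C0 = 0x113FB → wrap carry → 0x13FC
  0x13FC + 0x3071 = 0x0446D
One's-complement sum = 0x446D.
Checksum = ~0x446D & 0xFFFF = 0xBB92.

BB92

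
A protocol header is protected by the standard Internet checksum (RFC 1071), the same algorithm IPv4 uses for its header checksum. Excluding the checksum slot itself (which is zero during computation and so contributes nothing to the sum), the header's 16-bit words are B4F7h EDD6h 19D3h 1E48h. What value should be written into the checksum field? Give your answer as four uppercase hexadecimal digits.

One's-complement addition (fold any carry out of bit 15 back into bit 0):
  0xB4F7 + 0xEDD6 = 0x1A2CD → wrap carry → 0xA2CE
  0xA2CE + 0x19D3 = 0x0BCA1
  0xBCA1 + 0x1E48 = 0x0DAE9
One's-complement sum = 0xDAE9.
Checksum = ~0xDAE9 & 0xFFFF = 0x2516.

2516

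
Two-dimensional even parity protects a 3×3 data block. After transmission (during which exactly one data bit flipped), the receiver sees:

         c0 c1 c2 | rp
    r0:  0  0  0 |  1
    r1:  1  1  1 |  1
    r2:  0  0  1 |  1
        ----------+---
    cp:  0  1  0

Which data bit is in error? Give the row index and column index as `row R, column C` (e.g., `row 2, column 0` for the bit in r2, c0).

row 0, column 0

Recompute each row's even parity and compare to rp:
  r0: data parity 0, sent rp 1 → mismatch
  r1: data parity 1, sent rp 1 → ok
  r2: data parity 1, sent rp 1 → ok
Recompute each column's even parity and compare to cp:
  c0: data parity 1, sent cp 0 → mismatch
  c1: data parity 1, sent cp 1 → ok
  c2: data parity 0, sent cp 0 → ok
Exactly one row (r0) and one column (c0) fail → the flipped bit is at their intersection.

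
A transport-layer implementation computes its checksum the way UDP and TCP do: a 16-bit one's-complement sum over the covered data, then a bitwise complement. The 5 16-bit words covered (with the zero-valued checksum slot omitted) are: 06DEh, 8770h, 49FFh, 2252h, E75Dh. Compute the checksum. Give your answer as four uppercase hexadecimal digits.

One's-complement addition (fold any carry out of bit 15 back into bit 0):
  0x06DE + 0x8770 = 0x08E4E
  0x8E4E + 0x49FF = 0x0D84D
  0xD84D + 0x2252 = 0x0FA9F
  0xFA9F + 0xE75D = 0x1E1FC → wrap carry → 0xE1FD
One's-complement sum = 0xE1FD.
Checksum = ~0xE1FD & 0xFFFF = 0x1E02.

1E02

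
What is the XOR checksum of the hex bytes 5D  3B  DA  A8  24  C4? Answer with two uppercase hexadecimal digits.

F4

XOR the bytes together:
  start with 0x5D
  0x5D ⊕ 0x3B = 0x66
  0x66 ⊕ 0xDA = 0xBC
  0xBC ⊕ 0xA8 = 0x14
  0x14 ⊕ 0x24 = 0x30
  0x30 ⊕ 0xC4 = 0xF4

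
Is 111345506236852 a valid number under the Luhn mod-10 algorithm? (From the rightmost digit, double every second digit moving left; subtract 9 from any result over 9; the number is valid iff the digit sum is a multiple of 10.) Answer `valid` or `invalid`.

invalid

From the right, keep odd positions and double even positions (subtract 9 from any doubled value over 9):
  doubled (positions 2,4,...): 1 3 4 0 1 6 2 → sum 17
  kept (positions 1,3,...): 2 8 3 6 5 4 1 1 → sum 30
Total = 47.
47 mod 10 = 7, so the number is invalid.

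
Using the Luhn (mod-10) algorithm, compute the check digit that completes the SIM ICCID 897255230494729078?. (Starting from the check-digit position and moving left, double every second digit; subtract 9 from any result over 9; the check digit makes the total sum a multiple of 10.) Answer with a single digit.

Partial digits right→left: 8 7 0 9 2 7 4 9 4 0 3 2 5 5 2 7 9 8
Double every second digit counting from the check-digit position (so the 1st, 3rd, 5th, ... of the partial from the right).
  doubled (with −9 where >9): 7 0 4 8 8 6 1 4 9 → sum 47
  kept as-is: 7 9 7 9 0 2 5 7 8 → sum 54
Total = 47 + 54 = 101.
Check digit = (10 − (101 mod 10)) mod 10 = 9.

9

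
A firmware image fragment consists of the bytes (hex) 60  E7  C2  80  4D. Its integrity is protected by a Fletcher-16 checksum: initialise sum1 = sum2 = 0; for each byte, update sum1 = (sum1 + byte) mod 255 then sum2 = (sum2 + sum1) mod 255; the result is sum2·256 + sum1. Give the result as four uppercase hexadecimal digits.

18D8

Running sums (mod 255):
  after byte 0 (60): sum1=96, sum2=96
  after byte 1 (E7): sum1=72, sum2=168
  after byte 2 (C2): sum1=11, sum2=179
  after byte 3 (80): sum1=139, sum2=63
  after byte 4 (4D): sum1=216, sum2=24
Checksum = sum2·256 + sum1 = 24·256 + 216 = 6360 = 0x18D8.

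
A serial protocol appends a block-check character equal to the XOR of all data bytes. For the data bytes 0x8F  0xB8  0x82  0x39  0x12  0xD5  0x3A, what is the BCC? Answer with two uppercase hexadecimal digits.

XOR the bytes together:
  start with 0x8F
  0x8F ⊕ 0xB8 = 0x37
  0x37 ⊕ 0x82 = 0xB5
  0xB5 ⊕ 0x39 = 0x8C
  0x8C ⊕ 0x12 = 0x9E
  0x9E ⊕ 0xD5 = 0x4B
  0x4B ⊕ 0x3A = 0x71

71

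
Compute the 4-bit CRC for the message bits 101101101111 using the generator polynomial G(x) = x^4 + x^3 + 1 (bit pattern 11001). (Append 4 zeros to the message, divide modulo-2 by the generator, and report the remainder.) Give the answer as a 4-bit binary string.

Append 4 zeros: 1011011011110000. Divide by 11001 (XOR where the leading bit is 1):
  pos 0: 10110 XOR 11001 = 01111
  pos 1: 11111 XOR 11001 = 00110
  pos 3: 11010 XOR 11001 = 00011
  pos 6: 11111 XOR 11001 = 00110
  pos 8: 11010 XOR 11001 = 00011
  pos 11: 11000 XOR 11001 = 00001
Remainder (last 4 bits) = 0001. This is the CRC / FCS.

0001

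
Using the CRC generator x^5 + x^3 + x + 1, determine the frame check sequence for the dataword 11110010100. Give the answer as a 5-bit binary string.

01010

Append 5 zeros: 1111001010000000. Divide by 101011 (XOR where the leading bit is 1):
  pos 0: 111100 XOR 101011 = 010111
  pos 1: 101111 XOR 101011 = 000100
  pos 4: 100010 XOR 101011 = 001001
  pos 6: 100100 XOR 101011 = 001111
  pos 8: 111100 XOR 101011 = 010111
  pos 9: 101110 XOR 101011 = 000101
Remainder (last 5 bits) = 01010. This is the CRC / FCS.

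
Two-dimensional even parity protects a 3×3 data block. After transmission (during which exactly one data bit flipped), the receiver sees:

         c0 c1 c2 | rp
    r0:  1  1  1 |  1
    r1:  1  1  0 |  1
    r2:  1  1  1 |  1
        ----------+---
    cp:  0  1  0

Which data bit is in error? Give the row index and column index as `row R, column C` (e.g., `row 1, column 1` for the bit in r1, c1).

row 1, column 0

Recompute each row's even parity and compare to rp:
  r0: data parity 1, sent rp 1 → ok
  r1: data parity 0, sent rp 1 → mismatch
  r2: data parity 1, sent rp 1 → ok
Recompute each column's even parity and compare to cp:
  c0: data parity 1, sent cp 0 → mismatch
  c1: data parity 1, sent cp 1 → ok
  c2: data parity 0, sent cp 0 → ok
Exactly one row (r1) and one column (c0) fail → the flipped bit is at their intersection.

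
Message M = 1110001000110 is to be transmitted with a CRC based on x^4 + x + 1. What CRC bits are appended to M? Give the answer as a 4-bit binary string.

0111

Append 4 zeros: 11100010001100000. Divide by 10011 (XOR where the leading bit is 1):
  pos 0: 11100 XOR 10011 = 01111
  pos 1: 11110 XOR 10011 = 01101
  pos 2: 11011 XOR 10011 = 01000
  pos 3: 10000 XOR 10011 = 00011
  pos 6: 11001 XOR 10011 = 01010
  pos 7: 10101 XOR 10011 = 00110
  pos 9: 11000 XOR 10011 = 01011
  pos 10: 10110 XOR 10011 = 00101
  pos 12: 10100 XOR 10011 = 00111
Remainder (last 4 bits) = 0111. This is the CRC / FCS.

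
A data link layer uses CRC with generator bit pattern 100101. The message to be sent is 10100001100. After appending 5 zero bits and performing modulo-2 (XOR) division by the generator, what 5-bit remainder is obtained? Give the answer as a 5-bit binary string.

11010

Append 5 zeros: 1010000110000000. Divide by 100101 (XOR where the leading bit is 1):
  pos 0: 101000 XOR 100101 = 001101
  pos 2: 110101 XOR 100101 = 010000
  pos 3: 100001 XOR 100101 = 000100
  pos 6: 100000 XOR 100101 = 000101
  pos 9: 101000 XOR 100101 = 001101
Remainder (last 5 bits) = 11010. This is the CRC / FCS.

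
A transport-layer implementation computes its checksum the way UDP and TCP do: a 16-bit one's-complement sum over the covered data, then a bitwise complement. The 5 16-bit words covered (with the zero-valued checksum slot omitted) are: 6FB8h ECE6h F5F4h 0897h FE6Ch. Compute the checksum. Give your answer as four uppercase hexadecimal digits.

One's-complement addition (fold any carry out of bit 15 back into bit 0):
  0x6FB8 + 0xECE6 = 0x15C9E → wrap carry → 0x5C9F
  0x5C9F + 0xF5F4 = 0x15293 → wrap carry → 0x5294
  0x5294 + 0x0897 = 0x05B2B
  0x5B2B + 0xFE6C = 0x15997 → wrap carry → 0x5998
One's-complement sum = 0x5998.
Checksum = ~0x5998 & 0xFFFF = 0xA667.

A667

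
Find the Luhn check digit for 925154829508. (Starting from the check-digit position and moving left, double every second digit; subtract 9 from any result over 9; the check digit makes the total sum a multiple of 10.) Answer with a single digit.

8

Partial digits right→left: 8 0 5 9 2 8 4 5 1 5 2 9
Double every second digit counting from the check-digit position (so the 1st, 3rd, 5th, ... of the partial from the right).
  doubled (with −9 where >9): 7 1 4 8 2 4 → sum 26
  kept as-is: 0 9 8 5 5 9 → sum 36
Total = 26 + 36 = 62.
Check digit = (10 − (62 mod 10)) mod 10 = 8.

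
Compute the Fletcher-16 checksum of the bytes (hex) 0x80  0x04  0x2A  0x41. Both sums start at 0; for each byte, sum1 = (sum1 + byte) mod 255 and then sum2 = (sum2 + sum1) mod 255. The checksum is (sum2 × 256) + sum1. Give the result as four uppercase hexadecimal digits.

A3EF

Running sums (mod 255):
  after byte 0 (0x80): sum1=128, sum2=128
  after byte 1 (0x04): sum1=132, sum2=5
  after byte 2 (0x2A): sum1=174, sum2=179
  after byte 3 (0x41): sum1=239, sum2=163
Checksum = sum2·256 + sum1 = 163·256 + 239 = 41967 = 0xA3EF.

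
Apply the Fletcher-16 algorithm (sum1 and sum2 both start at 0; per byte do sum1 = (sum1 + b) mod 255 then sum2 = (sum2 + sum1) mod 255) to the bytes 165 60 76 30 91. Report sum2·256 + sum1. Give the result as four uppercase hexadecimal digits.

Running sums (mod 255):
  after byte 0 (165): sum1=165, sum2=165
  after byte 1 (60): sum1=225, sum2=135
  after byte 2 (76): sum1=46, sum2=181
  after byte 3 (30): sum1=76, sum2=2
  after byte 4 (91): sum1=167, sum2=169
Checksum = sum2·256 + sum1 = 169·256 + 167 = 43431 = 0xA9A7.

A9A7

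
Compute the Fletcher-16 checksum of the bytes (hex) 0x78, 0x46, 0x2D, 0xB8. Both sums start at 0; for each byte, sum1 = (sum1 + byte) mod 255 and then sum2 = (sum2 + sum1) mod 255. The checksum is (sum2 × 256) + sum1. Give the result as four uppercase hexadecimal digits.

C7A4

Running sums (mod 255):
  after byte 0 (0x78): sum1=120, sum2=120
  after byte 1 (0x46): sum1=190, sum2=55
  after byte 2 (0x2D): sum1=235, sum2=35
  after byte 3 (0xB8): sum1=164, sum2=199
Checksum = sum2·256 + sum1 = 199·256 + 164 = 51108 = 0xC7A4.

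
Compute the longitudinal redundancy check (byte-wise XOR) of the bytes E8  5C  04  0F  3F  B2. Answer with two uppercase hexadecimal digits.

XOR the bytes together:
  start with 0xE8
  0xE8 ⊕ 0x5C = 0xB4
  0xB4 ⊕ 0x04 = 0xB0
  0xB0 ⊕ 0x0F = 0xBF
  0xBF ⊕ 0x3F = 0x80
  0x80 ⊕ 0xB2 = 0x32

32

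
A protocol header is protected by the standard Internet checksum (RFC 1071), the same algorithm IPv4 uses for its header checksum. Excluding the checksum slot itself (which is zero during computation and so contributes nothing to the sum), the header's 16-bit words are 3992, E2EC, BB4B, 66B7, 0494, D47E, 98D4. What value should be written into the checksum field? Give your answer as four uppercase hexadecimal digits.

4F96

One's-complement addition (fold any carry out of bit 15 back into bit 0):
  0x3992 + 0xE2EC = 0x11C7E → wrap carry → 0x1C7F
  0x1C7F + 0xBB4B = 0x0D7CA
  0xD7CA + 0x66B7 = 0x13E81 → wrap carry → 0x3E82
  0x3E82 + 0x0494 = 0x04316
  0x4316 + 0xD47E = 0x11794 → wrap carry → 0x1795
  0x1795 + 0x98D4 = 0x0B069
One's-complement sum = 0xB069.
Checksum = ~0xB069 & 0xFFFF = 0x4F96.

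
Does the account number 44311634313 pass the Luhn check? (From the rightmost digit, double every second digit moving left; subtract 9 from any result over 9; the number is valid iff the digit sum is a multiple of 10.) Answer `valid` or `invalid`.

From the right, keep odd positions and double even positions (subtract 9 from any doubled value over 9):
  doubled (positions 2,4,...): 2 8 3 2 8 → sum 23
  kept (positions 1,3,...): 3 3 3 1 3 4 → sum 17
Total = 40.
40 mod 10 = 0, so the number is valid.

valid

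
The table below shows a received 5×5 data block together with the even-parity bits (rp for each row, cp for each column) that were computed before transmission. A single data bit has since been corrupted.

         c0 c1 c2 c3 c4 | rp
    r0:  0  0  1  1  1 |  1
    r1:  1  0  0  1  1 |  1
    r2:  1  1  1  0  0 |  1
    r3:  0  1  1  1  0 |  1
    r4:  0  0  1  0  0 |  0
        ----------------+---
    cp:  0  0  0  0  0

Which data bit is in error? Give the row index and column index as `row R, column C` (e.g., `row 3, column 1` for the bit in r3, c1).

row 4, column 3

Recompute each row's even parity and compare to rp:
  r0: data parity 1, sent rp 1 → ok
  r1: data parity 1, sent rp 1 → ok
  r2: data parity 1, sent rp 1 → ok
  r3: data parity 1, sent rp 1 → ok
  r4: data parity 1, sent rp 0 → mismatch
Recompute each column's even parity and compare to cp:
  c0: data parity 0, sent cp 0 → ok
  c1: data parity 0, sent cp 0 → ok
  c2: data parity 0, sent cp 0 → ok
  c3: data parity 1, sent cp 0 → mismatch
  c4: data parity 0, sent cp 0 → ok
Exactly one row (r4) and one column (c3) fail → the flipped bit is at their intersection.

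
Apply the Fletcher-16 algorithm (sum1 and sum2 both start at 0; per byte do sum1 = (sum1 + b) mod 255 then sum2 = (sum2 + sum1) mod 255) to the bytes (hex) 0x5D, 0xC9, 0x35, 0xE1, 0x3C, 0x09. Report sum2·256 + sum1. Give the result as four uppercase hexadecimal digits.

Running sums (mod 255):
  after byte 0 (0x5D): sum1=93, sum2=93
  after byte 1 (0xC9): sum1=39, sum2=132
  after byte 2 (0x35): sum1=92, sum2=224
  after byte 3 (0xE1): sum1=62, sum2=31
  after byte 4 (0x3C): sum1=122, sum2=153
  after byte 5 (0x09): sum1=131, sum2=29
Checksum = sum2·256 + sum1 = 29·256 + 131 = 7555 = 0x1D83.

1D83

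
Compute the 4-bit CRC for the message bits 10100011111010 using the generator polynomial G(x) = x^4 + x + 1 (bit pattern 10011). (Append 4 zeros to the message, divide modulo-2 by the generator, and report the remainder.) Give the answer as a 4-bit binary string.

Append 4 zeros: 101000111110100000. Divide by 10011 (XOR where the leading bit is 1):
  pos 0: 10100 XOR 10011 = 00111
  pos 2: 11101 XOR 10011 = 01110
  pos 3: 11101 XOR 10011 = 01110
  pos 4: 11101 XOR 10011 = 01110
  pos 5: 11101 XOR 10011 = 01110
  pos 6: 11101 XOR 10011 = 01110
  pos 7: 11100 XOR 10011 = 01111
  pos 8: 11111 XOR 10011 = 01100
  pos 9: 11000 XOR 10011 = 01011
  pos 10: 10110 XOR 10011 = 00101
  pos 12: 10100 XOR 10011 = 00111
Remainder (last 4 bits) = 1110. This is the CRC / FCS.

1110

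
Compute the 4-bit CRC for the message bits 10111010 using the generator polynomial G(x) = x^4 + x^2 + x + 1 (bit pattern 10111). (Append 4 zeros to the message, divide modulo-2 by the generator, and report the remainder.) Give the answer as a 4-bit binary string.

Append 4 zeros: 101110100000. Divide by 10111 (XOR where the leading bit is 1):
  pos 0: 10111 XOR 10111 = 00000
  pos 6: 10000 XOR 10111 = 00111
Remainder (last 4 bits) = 1110. This is the CRC / FCS.

1110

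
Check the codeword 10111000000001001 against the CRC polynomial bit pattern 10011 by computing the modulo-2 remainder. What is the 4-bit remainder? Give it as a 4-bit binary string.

0000

Modulo-2 division of 10111000000001001 by 10011:
  pos 0: 10111 XOR 10011 = 00100
  pos 2: 10000 XOR 10011 = 00011
  pos 5: 11000 XOR 10011 = 01011
  pos 6: 10110 XOR 10011 = 00101
  pos 8: 10100 XOR 10011 = 00111
  pos 10: 11110 XOR 10011 = 01101
  pos 11: 11010 XOR 10011 = 01001
  pos 12: 10011 XOR 10011 = 00000
Remainder = 0000 (zero — the frame passes the CRC check).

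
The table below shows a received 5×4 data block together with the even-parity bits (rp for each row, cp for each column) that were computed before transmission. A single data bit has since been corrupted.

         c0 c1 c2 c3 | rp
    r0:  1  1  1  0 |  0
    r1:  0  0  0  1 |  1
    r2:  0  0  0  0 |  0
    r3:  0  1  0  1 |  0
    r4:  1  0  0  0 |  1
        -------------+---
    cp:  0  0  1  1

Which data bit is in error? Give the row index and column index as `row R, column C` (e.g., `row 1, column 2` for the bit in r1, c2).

row 0, column 3

Recompute each row's even parity and compare to rp:
  r0: data parity 1, sent rp 0 → mismatch
  r1: data parity 1, sent rp 1 → ok
  r2: data parity 0, sent rp 0 → ok
  r3: data parity 0, sent rp 0 → ok
  r4: data parity 1, sent rp 1 → ok
Recompute each column's even parity and compare to cp:
  c0: data parity 0, sent cp 0 → ok
  c1: data parity 0, sent cp 0 → ok
  c2: data parity 1, sent cp 1 → ok
  c3: data parity 0, sent cp 1 → mismatch
Exactly one row (r0) and one column (c3) fail → the flipped bit is at their intersection.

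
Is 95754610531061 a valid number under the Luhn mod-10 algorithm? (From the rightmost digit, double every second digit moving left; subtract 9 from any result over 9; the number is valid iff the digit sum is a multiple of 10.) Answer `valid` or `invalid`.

From the right, keep odd positions and double even positions (subtract 9 from any doubled value over 9):
  doubled (positions 2,4,...): 3 2 1 2 8 5 9 → sum 30
  kept (positions 1,3,...): 1 0 3 0 6 5 5 → sum 20
Total = 50.
50 mod 10 = 0, so the number is valid.

valid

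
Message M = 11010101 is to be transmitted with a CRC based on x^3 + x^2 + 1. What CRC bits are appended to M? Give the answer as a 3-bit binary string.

Append 3 zeros: 11010101000. Divide by 1101 (XOR where the leading bit is 1):
  pos 0: 1101 XOR 1101 = 0000
  pos 5: 1010 XOR 1101 = 0111
  pos 6: 1110 XOR 1101 = 0011
Remainder (last 3 bits) = 110. This is the CRC / FCS.

110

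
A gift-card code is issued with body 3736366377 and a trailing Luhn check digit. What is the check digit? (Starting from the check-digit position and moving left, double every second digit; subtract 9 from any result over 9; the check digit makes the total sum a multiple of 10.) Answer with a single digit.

6

Partial digits right→left: 7 7 3 6 6 3 6 3 7 3
Double every second digit counting from the check-digit position (so the 1st, 3rd, 5th, ... of the partial from the right).
  doubled (with −9 where >9): 5 6 3 3 5 → sum 22
  kept as-is: 7 6 3 3 3 → sum 22
Total = 22 + 22 = 44.
Check digit = (10 − (44 mod 10)) mod 10 = 6.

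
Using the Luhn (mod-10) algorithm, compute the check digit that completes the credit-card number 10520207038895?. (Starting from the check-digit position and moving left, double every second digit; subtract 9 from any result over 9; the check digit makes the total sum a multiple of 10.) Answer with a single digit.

0

Partial digits right→left: 5 9 8 8 3 0 7 0 2 0 2 5 0 1
Double every second digit counting from the check-digit position (so the 1st, 3rd, 5th, ... of the partial from the right).
  doubled (with −9 where >9): 1 7 6 5 4 4 0 → sum 27
  kept as-is: 9 8 0 0 0 5 1 → sum 23
Total = 27 + 23 = 50.
Check digit = (10 − (50 mod 10)) mod 10 = 0.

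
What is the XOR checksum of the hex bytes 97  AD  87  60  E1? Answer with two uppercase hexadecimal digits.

XOR the bytes together:
  start with 0x97
  0x97 ⊕ 0xAD = 0x3A
  0x3A ⊕ 0x87 = 0xBD
  0xBD ⊕ 0x60 = 0xDD
  0xDD ⊕ 0xE1 = 0x3C

3C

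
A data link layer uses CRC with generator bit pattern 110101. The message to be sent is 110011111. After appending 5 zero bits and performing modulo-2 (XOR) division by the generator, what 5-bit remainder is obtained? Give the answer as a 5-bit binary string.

11111

Append 5 zeros: 11001111100000. Divide by 110101 (XOR where the leading bit is 1):
  pos 0: 110011 XOR 110101 = 000110
  pos 3: 110111 XOR 110101 = 000010
  pos 7: 100000 XOR 110101 = 010101
  pos 8: 101010 XOR 110101 = 011111
Remainder (last 5 bits) = 11111. This is the CRC / FCS.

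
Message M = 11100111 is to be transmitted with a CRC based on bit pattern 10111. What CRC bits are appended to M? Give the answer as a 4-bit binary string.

1001

Append 4 zeros: 111001110000. Divide by 10111 (XOR where the leading bit is 1):
  pos 0: 11100 XOR 10111 = 01011
  pos 1: 10111 XOR 10111 = 00000
  pos 6: 11000 XOR 10111 = 01111
  pos 7: 11110 XOR 10111 = 01001
Remainder (last 4 bits) = 1001. This is the CRC / FCS.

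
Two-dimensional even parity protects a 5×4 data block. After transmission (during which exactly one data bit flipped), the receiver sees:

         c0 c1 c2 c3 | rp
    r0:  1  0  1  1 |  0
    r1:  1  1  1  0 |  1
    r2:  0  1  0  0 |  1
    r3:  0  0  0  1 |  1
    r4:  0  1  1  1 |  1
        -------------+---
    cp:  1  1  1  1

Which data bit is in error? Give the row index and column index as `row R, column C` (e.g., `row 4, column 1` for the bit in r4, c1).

row 0, column 0

Recompute each row's even parity and compare to rp:
  r0: data parity 1, sent rp 0 → mismatch
  r1: data parity 1, sent rp 1 → ok
  r2: data parity 1, sent rp 1 → ok
  r3: data parity 1, sent rp 1 → ok
  r4: data parity 1, sent rp 1 → ok
Recompute each column's even parity and compare to cp:
  c0: data parity 0, sent cp 1 → mismatch
  c1: data parity 1, sent cp 1 → ok
  c2: data parity 1, sent cp 1 → ok
  c3: data parity 1, sent cp 1 → ok
Exactly one row (r0) and one column (c0) fail → the flipped bit is at their intersection.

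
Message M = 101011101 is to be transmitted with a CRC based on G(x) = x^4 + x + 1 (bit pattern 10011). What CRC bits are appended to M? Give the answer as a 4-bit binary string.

1001

Append 4 zeros: 1010111010000. Divide by 10011 (XOR where the leading bit is 1):
  pos 0: 10101 XOR 10011 = 00110
  pos 2: 11011 XOR 10011 = 01000
  pos 3: 10000 XOR 10011 = 00011
  pos 6: 11100 XOR 10011 = 01111
  pos 7: 11110 XOR 10011 = 01101
  pos 8: 11010 XOR 10011 = 01001
Remainder (last 4 bits) = 1001. This is the CRC / FCS.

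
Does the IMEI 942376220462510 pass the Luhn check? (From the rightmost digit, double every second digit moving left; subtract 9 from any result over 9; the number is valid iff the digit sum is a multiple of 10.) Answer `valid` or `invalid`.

invalid

From the right, keep odd positions and double even positions (subtract 9 from any doubled value over 9):
  doubled (positions 2,4,...): 2 4 8 4 3 6 8 → sum 35
  kept (positions 1,3,...): 0 5 6 0 2 7 2 9 → sum 31
Total = 66.
66 mod 10 = 6, so the number is invalid.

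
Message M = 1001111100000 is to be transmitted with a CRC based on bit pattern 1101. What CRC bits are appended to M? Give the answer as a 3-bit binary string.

101

Append 3 zeros: 1001111100000000. Divide by 1101 (XOR where the leading bit is 1):
  pos 0: 1001 XOR 1101 = 0100
  pos 1: 1001 XOR 1101 = 0100
  pos 2: 1001 XOR 1101 = 0100
  pos 3: 1001 XOR 1101 = 0100
  pos 4: 1001 XOR 1101 = 0100
  pos 5: 1000 XOR 1101 = 0101
  pos 6: 1010 XOR 1101 = 0111
  pos 7: 1110 XOR 1101 = 0011
  pos 9: 1100 XOR 1101 = 0001
  pos 12: 1000 XOR 1101 = 0101
Remainder (last 3 bits) = 101. This is the CRC / FCS.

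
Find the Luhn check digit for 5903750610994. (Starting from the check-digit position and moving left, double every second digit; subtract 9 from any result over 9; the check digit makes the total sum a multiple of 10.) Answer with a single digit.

3

Partial digits right→left: 4 9 9 0 1 6 0 5 7 3 0 9 5
Double every second digit counting from the check-digit position (so the 1st, 3rd, 5th, ... of the partial from the right).
  doubled (with −9 where >9): 8 9 2 0 5 0 1 → sum 25
  kept as-is: 9 0 6 5 3 9 → sum 32
Total = 25 + 32 = 57.
Check digit = (10 − (57 mod 10)) mod 10 = 3.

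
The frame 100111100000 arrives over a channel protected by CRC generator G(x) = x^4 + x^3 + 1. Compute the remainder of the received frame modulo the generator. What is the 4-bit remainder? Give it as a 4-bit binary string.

Modulo-2 division of 100111100000 by 11001:
  pos 0: 10011 XOR 11001 = 01010
  pos 1: 10101 XOR 11001 = 01100
  pos 2: 11001 XOR 11001 = 00000
Remainder = 0000 (zero — the frame passes the CRC check).

0000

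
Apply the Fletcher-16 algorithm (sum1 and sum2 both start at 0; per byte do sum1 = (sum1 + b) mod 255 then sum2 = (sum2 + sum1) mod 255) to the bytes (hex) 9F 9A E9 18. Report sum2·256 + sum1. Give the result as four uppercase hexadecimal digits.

3A3C

Running sums (mod 255):
  after byte 0 (9F): sum1=159, sum2=159
  after byte 1 (9A): sum1=58, sum2=217
  after byte 2 (E9): sum1=36, sum2=253
  after byte 3 (18): sum1=60, sum2=58
Checksum = sum2·256 + sum1 = 58·256 + 60 = 14908 = 0x3A3C.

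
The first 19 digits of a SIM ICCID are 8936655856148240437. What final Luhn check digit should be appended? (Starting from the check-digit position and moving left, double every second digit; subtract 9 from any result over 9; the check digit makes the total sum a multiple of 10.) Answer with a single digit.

9

Partial digits right→left: 7 3 4 0 4 2 8 4 1 6 5 8 5 5 6 6 3 9 8
Double every second digit counting from the check-digit position (so the 1st, 3rd, 5th, ... of the partial from the right).
  doubled (with −9 where >9): 5 8 8 7 2 1 1 3 6 7 → sum 48
  kept as-is: 3 0 2 4 6 8 5 6 9 → sum 43
Total = 48 + 43 = 91.
Check digit = (10 − (91 mod 10)) mod 10 = 9.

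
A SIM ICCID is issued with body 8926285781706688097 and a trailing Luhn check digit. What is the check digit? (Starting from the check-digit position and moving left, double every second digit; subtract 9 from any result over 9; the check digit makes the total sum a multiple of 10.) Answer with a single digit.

Partial digits right→left: 7 9 0 8 8 6 6 0 7 1 8 7 5 8 2 6 2 9 8
Double every second digit counting from the check-digit position (so the 1st, 3rd, 5th, ... of the partial from the right).
  doubled (with −9 where >9): 5 0 7 3 5 7 1 4 4 7 → sum 43
  kept as-is: 9 8 6 0 1 7 8 6 9 → sum 54
Total = 43 + 54 = 97.
Check digit = (10 − (97 mod 10)) mod 10 = 3.

3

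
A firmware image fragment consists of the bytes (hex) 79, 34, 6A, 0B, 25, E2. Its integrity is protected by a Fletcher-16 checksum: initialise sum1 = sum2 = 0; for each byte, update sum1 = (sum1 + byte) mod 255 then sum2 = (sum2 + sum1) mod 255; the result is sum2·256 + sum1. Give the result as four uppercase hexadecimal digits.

D52B

Running sums (mod 255):
  after byte 0 (79): sum1=121, sum2=121
  after byte 1 (34): sum1=173, sum2=39
  after byte 2 (6A): sum1=24, sum2=63
  after byte 3 (0B): sum1=35, sum2=98
  after byte 4 (25): sum1=72, sum2=170
  after byte 5 (E2): sum1=43, sum2=213
Checksum = sum2·256 + sum1 = 213·256 + 43 = 54571 = 0xD52B.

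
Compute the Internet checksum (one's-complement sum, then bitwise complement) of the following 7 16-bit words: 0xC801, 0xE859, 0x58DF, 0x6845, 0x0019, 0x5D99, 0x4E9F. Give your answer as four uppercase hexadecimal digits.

E22D

One's-complement addition (fold any carry out of bit 15 back into bit 0):
  0xC801 + 0xE859 = 0x1B05A → wrap carry → 0xB05B
  0xB05B + 0x58DF = 0x1093A → wrap carry → 0x093B
  0x093B + 0x6845 = 0x07180
  0x7180 + 0x0019 = 0x07199
  0x7199 + 0x5D99 = 0x0CF32
  0xCF32 + 0x4E9F = 0x11DD1 → wrap carry → 0x1DD2
One's-complement sum = 0x1DD2.
Checksum = ~0x1DD2 & 0xFFFF = 0xE22D.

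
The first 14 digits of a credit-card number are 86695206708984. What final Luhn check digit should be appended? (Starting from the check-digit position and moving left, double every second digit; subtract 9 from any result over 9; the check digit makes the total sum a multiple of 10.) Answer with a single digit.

Partial digits right→left: 4 8 9 8 0 7 6 0 2 5 9 6 6 8
Double every second digit counting from the check-digit position (so the 1st, 3rd, 5th, ... of the partial from the right).
  doubled (with −9 where >9): 8 9 0 3 4 9 3 → sum 36
  kept as-is: 8 8 7 0 5 6 8 → sum 42
Total = 36 + 42 = 78.
Check digit = (10 − (78 mod 10)) mod 10 = 2.

2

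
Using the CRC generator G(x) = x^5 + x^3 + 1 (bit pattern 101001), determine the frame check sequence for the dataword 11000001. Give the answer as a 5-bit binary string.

11000

Append 5 zeros: 1100000100000. Divide by 101001 (XOR where the leading bit is 1):
  pos 0: 110000 XOR 101001 = 011001
  pos 1: 110010 XOR 101001 = 011011
  pos 2: 110111 XOR 101001 = 011110
  pos 3: 111100 XOR 101001 = 010101
  pos 4: 101010 XOR 101001 = 000011
Remainder (last 5 bits) = 11000. This is the CRC / FCS.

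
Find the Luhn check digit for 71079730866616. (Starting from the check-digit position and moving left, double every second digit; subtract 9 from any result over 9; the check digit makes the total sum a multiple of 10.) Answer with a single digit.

5

Partial digits right→left: 6 1 6 6 6 8 0 3 7 9 7 0 1 7
Double every second digit counting from the check-digit position (so the 1st, 3rd, 5th, ... of the partial from the right).
  doubled (with −9 where >9): 3 3 3 0 5 5 2 → sum 21
  kept as-is: 1 6 8 3 9 0 7 → sum 34
Total = 21 + 34 = 55.
Check digit = (10 − (55 mod 10)) mod 10 = 5.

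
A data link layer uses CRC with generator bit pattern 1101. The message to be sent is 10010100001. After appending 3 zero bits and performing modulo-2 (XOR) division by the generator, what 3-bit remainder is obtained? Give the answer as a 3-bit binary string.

100

Append 3 zeros: 10010100001000. Divide by 1101 (XOR where the leading bit is 1):
  pos 0: 1001 XOR 1101 = 0100
  pos 1: 1000 XOR 1101 = 0101
  pos 2: 1011 XOR 1101 = 0110
  pos 3: 1100 XOR 1101 = 0001
  pos 6: 1000 XOR 1101 = 0101
  pos 7: 1011 XOR 1101 = 0110
  pos 8: 1100 XOR 1101 = 0001
Remainder (last 3 bits) = 100. This is the CRC / FCS.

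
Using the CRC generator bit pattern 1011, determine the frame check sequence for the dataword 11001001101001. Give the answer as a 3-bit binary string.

Append 3 zeros: 11001001101001000. Divide by 1011 (XOR where the leading bit is 1):
  pos 0: 1100 XOR 1011 = 0111
  pos 1: 1111 XOR 1011 = 0100
  pos 2: 1000 XOR 1011 = 0011
  pos 4: 1101 XOR 1011 = 0110
  pos 5: 1101 XOR 1011 = 0110
  pos 6: 1100 XOR 1011 = 0111
  pos 7: 1111 XOR 1011 = 0100
  pos 8: 1000 XOR 1011 = 0011
  pos 10: 1101 XOR 1011 = 0110
  pos 11: 1100 XOR 1011 = 0111
  pos 12: 1110 XOR 1011 = 0101
  pos 13: 1010 XOR 1011 = 0001
Remainder (last 3 bits) = 001. This is the CRC / FCS.

001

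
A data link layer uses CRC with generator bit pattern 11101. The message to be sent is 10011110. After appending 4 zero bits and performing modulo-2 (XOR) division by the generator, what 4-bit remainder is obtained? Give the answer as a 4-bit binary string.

0111

Append 4 zeros: 100111100000. Divide by 11101 (XOR where the leading bit is 1):
  pos 0: 10011 XOR 11101 = 01110
  pos 1: 11101 XOR 11101 = 00000
  pos 6: 10000 XOR 11101 = 01101
  pos 7: 11010 XOR 11101 = 00111
Remainder (last 4 bits) = 0111. This is the CRC / FCS.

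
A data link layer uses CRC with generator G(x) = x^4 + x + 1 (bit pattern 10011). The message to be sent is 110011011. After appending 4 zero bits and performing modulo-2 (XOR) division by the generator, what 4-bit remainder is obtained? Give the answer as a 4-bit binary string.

1010

Append 4 zeros: 1100110110000. Divide by 10011 (XOR where the leading bit is 1):
  pos 0: 11001 XOR 10011 = 01010
  pos 1: 10101 XOR 10011 = 00110
  pos 3: 11001 XOR 10011 = 01010
  pos 4: 10101 XOR 10011 = 00110
  pos 6: 11000 XOR 10011 = 01011
  pos 7: 10110 XOR 10011 = 00101
Remainder (last 4 bits) = 1010. This is the CRC / FCS.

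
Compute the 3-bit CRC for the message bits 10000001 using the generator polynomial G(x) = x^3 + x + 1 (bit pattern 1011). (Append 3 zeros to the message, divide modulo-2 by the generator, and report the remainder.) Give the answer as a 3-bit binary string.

Append 3 zeros: 10000001000. Divide by 1011 (XOR where the leading bit is 1):
  pos 0: 1000 XOR 1011 = 0011
  pos 2: 1100 XOR 1011 = 0111
  pos 3: 1110 XOR 1011 = 0101
  pos 4: 1011 XOR 1011 = 0000
Remainder (last 3 bits) = 000. This is the CRC / FCS.

000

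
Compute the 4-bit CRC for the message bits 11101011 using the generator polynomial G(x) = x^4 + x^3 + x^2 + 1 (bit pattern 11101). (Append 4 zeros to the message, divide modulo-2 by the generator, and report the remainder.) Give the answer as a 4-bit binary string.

1010

Append 4 zeros: 111010110000. Divide by 11101 (XOR where the leading bit is 1):
  pos 0: 11101 XOR 11101 = 00000
  pos 6: 11000 XOR 11101 = 00101
Remainder (last 4 bits) = 1010. This is the CRC / FCS.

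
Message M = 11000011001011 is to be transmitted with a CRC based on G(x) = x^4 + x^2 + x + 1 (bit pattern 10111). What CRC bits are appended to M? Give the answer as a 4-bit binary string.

1011

Append 4 zeros: 110000110010110000. Divide by 10111 (XOR where the leading bit is 1):
  pos 0: 11000 XOR 10111 = 01111
  pos 1: 11110 XOR 10111 = 01001
  pos 2: 10011 XOR 10111 = 00100
  pos 4: 10010 XOR 10111 = 00101
  pos 6: 10101 XOR 10111 = 00010
  pos 9: 10011 XOR 10111 = 00100
  pos 11: 10000 XOR 10111 = 00111
  pos 13: 11100 XOR 10111 = 01011
Remainder (last 4 bits) = 1011. This is the CRC / FCS.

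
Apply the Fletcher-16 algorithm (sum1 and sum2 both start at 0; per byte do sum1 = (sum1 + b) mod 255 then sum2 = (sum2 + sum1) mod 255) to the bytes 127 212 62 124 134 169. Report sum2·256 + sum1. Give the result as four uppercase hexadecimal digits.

4A3F

Running sums (mod 255):
  after byte 0 (127): sum1=127, sum2=127
  after byte 1 (212): sum1=84, sum2=211
  after byte 2 (62): sum1=146, sum2=102
  after byte 3 (124): sum1=15, sum2=117
  after byte 4 (134): sum1=149, sum2=11
  after byte 5 (169): sum1=63, sum2=74
Checksum = sum2·256 + sum1 = 74·256 + 63 = 19007 = 0x4A3F.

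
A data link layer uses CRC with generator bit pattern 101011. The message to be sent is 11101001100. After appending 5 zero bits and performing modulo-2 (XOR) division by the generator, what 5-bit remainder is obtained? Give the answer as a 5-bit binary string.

Append 5 zeros: 1110100110000000. Divide by 101011 (XOR where the leading bit is 1):
  pos 0: 111010 XOR 101011 = 010001
  pos 1: 100010 XOR 101011 = 001001
  pos 3: 100111 XOR 101011 = 001100
  pos 5: 110000 XOR 101011 = 011011
  pos 6: 110110 XOR 101011 = 011101
  pos 7: 111010 XOR 101011 = 010001
  pos 8: 100010 XOR 101011 = 001001
  pos 10: 100100 XOR 101011 = 001111
Remainder (last 5 bits) = 01111. This is the CRC / FCS.

01111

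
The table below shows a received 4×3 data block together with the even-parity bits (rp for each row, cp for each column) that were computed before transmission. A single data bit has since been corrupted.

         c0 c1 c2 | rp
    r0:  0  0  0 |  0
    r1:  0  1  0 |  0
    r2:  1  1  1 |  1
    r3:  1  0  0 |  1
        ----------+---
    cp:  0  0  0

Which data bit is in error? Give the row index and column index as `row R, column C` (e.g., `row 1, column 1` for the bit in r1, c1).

row 1, column 2

Recompute each row's even parity and compare to rp:
  r0: data parity 0, sent rp 0 → ok
  r1: data parity 1, sent rp 0 → mismatch
  r2: data parity 1, sent rp 1 → ok
  r3: data parity 1, sent rp 1 → ok
Recompute each column's even parity and compare to cp:
  c0: data parity 0, sent cp 0 → ok
  c1: data parity 0, sent cp 0 → ok
  c2: data parity 1, sent cp 0 → mismatch
Exactly one row (r1) and one column (c2) fail → the flipped bit is at their intersection.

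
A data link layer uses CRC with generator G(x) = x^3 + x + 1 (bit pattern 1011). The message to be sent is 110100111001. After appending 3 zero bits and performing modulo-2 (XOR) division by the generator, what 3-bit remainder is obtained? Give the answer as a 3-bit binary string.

Append 3 zeros: 110100111001000. Divide by 1011 (XOR where the leading bit is 1):
  pos 0: 1101 XOR 1011 = 0110
  pos 1: 1100 XOR 1011 = 0111
  pos 2: 1110 XOR 1011 = 0101
  pos 3: 1011 XOR 1011 = 0000
  pos 7: 1100 XOR 1011 = 0111
  pos 8: 1111 XOR 1011 = 0100
  pos 9: 1000 XOR 1011 = 0011
  pos 11: 1100 XOR 1011 = 0111
Remainder (last 3 bits) = 111. This is the CRC / FCS.

111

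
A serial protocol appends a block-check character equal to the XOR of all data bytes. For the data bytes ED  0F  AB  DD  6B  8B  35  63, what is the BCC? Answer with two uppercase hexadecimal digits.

XOR the bytes together:
  start with 0xED
  0xED ⊕ 0x0F = 0xE2
  0xE2 ⊕ 0xAB = 0x49
  0x49 ⊕ 0xDD = 0x94
  0x94 ⊕ 0x6B = 0xFF
  0xFF ⊕ 0x8B = 0x74
  0x74 ⊕ 0x35 = 0x41
  0x41 ⊕ 0x63 = 0x22

22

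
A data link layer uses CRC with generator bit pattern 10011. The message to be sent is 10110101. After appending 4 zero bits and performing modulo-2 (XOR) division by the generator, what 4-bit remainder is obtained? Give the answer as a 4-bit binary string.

1110

Append 4 zeros: 101101010000. Divide by 10011 (XOR where the leading bit is 1):
  pos 0: 10110 XOR 10011 = 00101
  pos 2: 10110 XOR 10011 = 00101
  pos 4: 10110 XOR 10011 = 00101
  pos 6: 10100 XOR 10011 = 00111
Remainder (last 4 bits) = 1110. This is the CRC / FCS.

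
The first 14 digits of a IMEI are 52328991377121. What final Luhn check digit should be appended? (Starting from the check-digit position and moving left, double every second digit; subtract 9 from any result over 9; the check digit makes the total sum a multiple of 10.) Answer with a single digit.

5

Partial digits right→left: 1 2 1 7 7 3 1 9 9 8 2 3 2 5
Double every second digit counting from the check-digit position (so the 1st, 3rd, 5th, ... of the partial from the right).
  doubled (with −9 where >9): 2 2 5 2 9 4 4 → sum 28
  kept as-is: 2 7 3 9 8 3 5 → sum 37
Total = 28 + 37 = 65.
Check digit = (10 − (65 mod 10)) mod 10 = 5.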